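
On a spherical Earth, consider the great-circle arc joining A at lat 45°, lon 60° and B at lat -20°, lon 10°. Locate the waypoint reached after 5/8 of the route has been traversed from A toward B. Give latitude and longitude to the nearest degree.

Write both endpoints as unit vectors p₁, p₂ with components (cos φ cos λ, cos φ sin λ, sin φ).
The central angle between the endpoints is δ = arccos(p₁·p₂) ≈ 1.384 rad (79.3°).
Interpolate at f = 5/8 with slerp weights a = sin((1−f)δ)/sin δ ≈ 0.505, b = sin(fδ)/sin δ ≈ 0.775.
p = a·p₁ + b·p₂ ≈ (0.895, 0.436, 0.092); φ = arcsin(p_z) ≈ 5.28°, λ = atan2(p_y, p_x) ≈ 25.94°.

≈ lat 5°, lon 26°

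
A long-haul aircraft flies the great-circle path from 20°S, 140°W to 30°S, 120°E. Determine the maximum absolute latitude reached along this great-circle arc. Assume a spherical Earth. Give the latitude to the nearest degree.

The great circle lies in the plane with unit normal n̂ = (p₁ × p₂)/|p₁ × p₂|.
Here n̂_z ≈ -0.802; the vertex latitude is φ_max = arccos|n̂_z| ≈ 36.7°.
Check via Clairaut: cos φ_max = |cos φ₁| · sin C = cos(20.0°)·sin(121.4°) ≈ 0.802, again giving ≈ 36.7°.

≈ 37°S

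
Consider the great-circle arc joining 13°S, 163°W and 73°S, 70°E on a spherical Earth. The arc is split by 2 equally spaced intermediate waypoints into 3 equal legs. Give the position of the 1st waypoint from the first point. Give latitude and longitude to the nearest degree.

≈ 41°S, 172°W

Write both endpoints as unit vectors p₁, p₂ with components (cos φ cos λ, cos φ sin λ, sin φ).
The central angle between the endpoints is δ = arccos(p₁·p₂) ≈ 1.527 rad (87.5°).
Interpolate at f = 1/3 with slerp weights a = sin((1−f)δ)/sin δ ≈ 0.852, b = sin(fδ)/sin δ ≈ 0.488.
p = a·p₁ + b·p₂ ≈ (-0.745, -0.109, -0.658); φ = arcsin(p_z) ≈ -41.16°, λ = atan2(p_y, p_x) ≈ -171.70°.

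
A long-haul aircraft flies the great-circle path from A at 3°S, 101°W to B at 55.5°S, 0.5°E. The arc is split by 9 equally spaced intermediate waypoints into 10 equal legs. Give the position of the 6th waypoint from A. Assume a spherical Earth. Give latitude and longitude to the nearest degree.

From cos δ = sin φ₁ sin φ₂ + cos φ₁ cos φ₂ cos Δλ, the central angle is δ ≈ 1.640 rad (94.0°).
Interpolate at f = 6/10 with slerp weights a = sin((1−f)δ)/sin δ ≈ 0.612, b = sin(fδ)/sin δ ≈ 0.835.
p = a·p₁ + b·p₂ ≈ (0.356, -0.595, -0.720); φ = arcsin(p_z) ≈ -46.06°, λ = atan2(p_y, p_x) ≈ -59.10°.

≈ 46°S, 59°W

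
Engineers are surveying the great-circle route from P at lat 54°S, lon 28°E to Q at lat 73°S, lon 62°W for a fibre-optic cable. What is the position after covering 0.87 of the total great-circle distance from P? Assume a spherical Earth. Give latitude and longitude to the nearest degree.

≈ lat 74°S, lon 44°W

The haversine formula gives a central angle δ ≈ 0.686 rad (39.3°) between the endpoints.
Interpolate at f = 0.87 with slerp weights a = sin((1−f)δ)/sin δ ≈ 0.141, b = sin(fδ)/sin δ ≈ 0.887.
p = a·p₁ + b·p₂ ≈ (0.195, -0.190, -0.962); φ = arcsin(p_z) ≈ -74.20°, λ = atan2(p_y, p_x) ≈ -44.33°.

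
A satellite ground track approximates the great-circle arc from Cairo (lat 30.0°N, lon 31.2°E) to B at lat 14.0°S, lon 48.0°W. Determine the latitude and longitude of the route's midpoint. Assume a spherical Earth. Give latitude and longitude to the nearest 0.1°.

≈ lat 10.3°N, lon 11.1°W

From cos δ = sin φ₁ sin φ₂ + cos φ₁ cos φ₂ cos Δλ, the central angle is δ ≈ 1.534 rad (87.9°).
Interpolate at f = 1/2 with slerp weights a = sin((1−f)δ)/sin δ ≈ 0.695, b = sin(fδ)/sin δ ≈ 0.695.
p = a·p₁ + b·p₂ ≈ (0.965, -0.189, 0.179); φ = arcsin(p_z) ≈ 10.33°, λ = atan2(p_y, p_x) ≈ -11.09°.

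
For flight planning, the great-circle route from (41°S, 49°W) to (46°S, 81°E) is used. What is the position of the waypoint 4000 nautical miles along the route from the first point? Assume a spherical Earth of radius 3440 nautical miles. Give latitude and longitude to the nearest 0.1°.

≈ (57.6°S, 63.9°E)

Convert each endpoint to a unit vector on the sphere (x = cos φ cos λ, y = cos φ sin λ, z = sin φ).
The central angle between the endpoints is δ = arccos(p₁·p₂) ≈ 1.435 rad (82.2°). The total great-circle distance is δ·R ≈ 1.435 × 3440 ≈ 4938 nmi, so the target fraction is f = 4000/4938 ≈ 0.810.
Interpolate at f ≈ 0.810 with slerp weights a = sin((1−f)δ)/sin δ ≈ 0.272, b = sin(fδ)/sin δ ≈ 0.926.
p = a·p₁ + b·p₂ ≈ (0.235, 0.481, -0.845); φ = arcsin(p_z) ≈ -57.64°, λ = atan2(p_y, p_x) ≈ 63.93°.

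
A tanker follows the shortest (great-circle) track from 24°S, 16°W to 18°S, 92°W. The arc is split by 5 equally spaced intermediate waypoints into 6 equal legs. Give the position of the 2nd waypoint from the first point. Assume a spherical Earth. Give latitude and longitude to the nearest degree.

≈ 26°S, 42°W

Write both endpoints as unit vectors p₁, p₂ with components (cos φ cos λ, cos φ sin λ, sin φ).
The central angle between the endpoints is δ = arccos(p₁·p₂) ≈ 1.228 rad (70.4°).
Interpolate at f = 2/6 with slerp weights a = sin((1−f)δ)/sin δ ≈ 0.775, b = sin(fδ)/sin δ ≈ 0.423.
p = a·p₁ + b·p₂ ≈ (0.667, -0.597, -0.446); φ = arcsin(p_z) ≈ -26.49°, λ = atan2(p_y, p_x) ≈ -41.83°.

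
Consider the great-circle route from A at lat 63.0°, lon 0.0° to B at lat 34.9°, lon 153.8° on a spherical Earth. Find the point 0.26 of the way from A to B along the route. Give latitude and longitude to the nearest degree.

≈ lat 79°, lon 45°

Convert each endpoint to a unit vector on the sphere (x = cos φ cos λ, y = cos φ sin λ, z = sin φ).
The central angle between the endpoints is δ = arccos(p₁·p₂) ≈ 1.394 rad (79.9°).
Interpolate at f = 0.26 with slerp weights a = sin((1−f)δ)/sin δ ≈ 0.872, b = sin(fδ)/sin δ ≈ 0.360.
p = a·p₁ + b·p₂ ≈ (0.131, 0.130, 0.983); φ = arcsin(p_z) ≈ 79.36°, λ = atan2(p_y, p_x) ≈ 44.94°.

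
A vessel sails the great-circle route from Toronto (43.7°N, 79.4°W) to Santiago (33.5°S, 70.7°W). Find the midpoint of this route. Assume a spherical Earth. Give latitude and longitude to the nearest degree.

Write both endpoints as unit vectors p₁, p₂ with components (cos φ cos λ, cos φ sin λ, sin φ).
The central angle between the endpoints is δ = arccos(p₁·p₂) ≈ 1.355 rad (77.6°).
Interpolate at f = 1/2 with slerp weights a = sin((1−f)δ)/sin δ ≈ 0.642, b = sin(fδ)/sin δ ≈ 0.642.
p = a·p₁ + b·p₂ ≈ (0.262, -0.961, 0.089); φ = arcsin(p_z) ≈ 5.11°, λ = atan2(p_y, p_x) ≈ -74.74°.

≈ 5°N, 75°W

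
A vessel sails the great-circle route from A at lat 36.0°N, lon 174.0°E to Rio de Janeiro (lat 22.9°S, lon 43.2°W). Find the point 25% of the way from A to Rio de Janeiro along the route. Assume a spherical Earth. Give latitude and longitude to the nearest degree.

≈ lat 35°N, lon 141°W

The haversine formula gives a central angle δ ≈ 2.536 rad (145.3°) between the endpoints.
Interpolate at f = 0.25 with slerp weights a = sin((1−f)δ)/sin δ ≈ 1.662, b = sin(fδ)/sin δ ≈ 1.041.
p = a·p₁ + b·p₂ ≈ (-0.638, -0.516, 0.572); φ = arcsin(p_z) ≈ 34.87°, λ = atan2(p_y, p_x) ≈ -141.03°.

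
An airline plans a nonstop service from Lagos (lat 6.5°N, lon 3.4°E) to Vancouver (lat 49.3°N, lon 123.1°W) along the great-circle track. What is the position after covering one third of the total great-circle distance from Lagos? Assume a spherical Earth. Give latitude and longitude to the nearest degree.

≈ lat 35°N, lon 20°W

Convert each endpoint to a unit vector on the sphere (x = cos φ cos λ, y = cos φ sin λ, z = sin φ).
The central angle between the endpoints is δ = arccos(p₁·p₂) ≈ 1.875 rad (107.4°).
Interpolate at f = 1/3 with slerp weights a = sin((1−f)δ)/sin δ ≈ 0.995, b = sin(fδ)/sin δ ≈ 0.613.
p = a·p₁ + b·p₂ ≈ (0.768, -0.276, 0.578); φ = arcsin(p_z) ≈ 35.28°, λ = atan2(p_y, p_x) ≈ -19.79°.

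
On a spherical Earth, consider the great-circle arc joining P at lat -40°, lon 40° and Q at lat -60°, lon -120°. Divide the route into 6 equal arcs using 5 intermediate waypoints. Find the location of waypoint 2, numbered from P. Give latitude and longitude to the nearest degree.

≈ lat -65°, lon 29°

Convert each endpoint to a unit vector on the sphere (x = cos φ cos λ, y = cos φ sin λ, z = sin φ).
The central angle between the endpoints is δ = arccos(p₁·p₂) ≈ 1.373 rad (78.7°).
Interpolate at f = 2/6 with slerp weights a = sin((1−f)δ)/sin δ ≈ 0.808, b = sin(fδ)/sin δ ≈ 0.451.
p = a·p₁ + b·p₂ ≈ (0.362, 0.203, -0.910); φ = arcsin(p_z) ≈ -65.49°, λ = atan2(p_y, p_x) ≈ 29.30°.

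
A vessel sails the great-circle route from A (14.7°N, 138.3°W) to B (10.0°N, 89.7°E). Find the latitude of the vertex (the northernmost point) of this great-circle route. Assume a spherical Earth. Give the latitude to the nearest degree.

≈ 28°N

The great circle lies in the plane with unit normal n̂ = (p₁ × p₂)/|p₁ × p₂|.
Here n̂_z ≈ -0.879; the vertex latitude is φ_max = arccos|n̂_z| ≈ 28.4°.
Check via Clairaut: cos φ_max = |cos φ₁| · sin C = cos(14.7°)·sin(65.4°) ≈ 0.879, again giving ≈ 28.4°.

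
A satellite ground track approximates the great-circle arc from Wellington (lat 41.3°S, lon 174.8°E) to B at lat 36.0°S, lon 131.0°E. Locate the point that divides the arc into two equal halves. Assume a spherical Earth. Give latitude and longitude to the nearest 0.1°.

Write both endpoints as unit vectors p₁, p₂ with components (cos φ cos λ, cos φ sin λ, sin φ).
The central angle between the endpoints is δ = arccos(p₁·p₂) ≈ 0.598 rad (34.2°).
Interpolate at f = 1/2 with slerp weights a = sin((1−f)δ)/sin δ ≈ 0.523, b = sin(fδ)/sin δ ≈ 0.523.
p = a·p₁ + b·p₂ ≈ (-0.669, 0.355, -0.653); φ = arcsin(p_z) ≈ -40.76°, λ = atan2(p_y, p_x) ≈ 152.05°.

≈ lat 40.8°S, lon 152.0°E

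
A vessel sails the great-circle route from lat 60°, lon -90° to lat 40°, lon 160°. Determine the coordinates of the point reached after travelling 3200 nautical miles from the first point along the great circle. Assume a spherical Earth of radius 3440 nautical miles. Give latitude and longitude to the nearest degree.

≈ lat 50°, lon 169°

The haversine formula gives a central angle δ ≈ 1.131 rad (64.8°) between the endpoints. The total great-circle distance is δ·R ≈ 1.131 × 3440 ≈ 3891 nmi, so the target fraction is f = 3200/3891 ≈ 0.822.
Interpolate at f ≈ 0.822 with slerp weights a = sin((1−f)δ)/sin δ ≈ 0.220, b = sin(fδ)/sin δ ≈ 0.886.
p = a·p₁ + b·p₂ ≈ (-0.638, 0.122, 0.760); φ = arcsin(p_z) ≈ 49.51°, λ = atan2(p_y, p_x) ≈ 169.18°.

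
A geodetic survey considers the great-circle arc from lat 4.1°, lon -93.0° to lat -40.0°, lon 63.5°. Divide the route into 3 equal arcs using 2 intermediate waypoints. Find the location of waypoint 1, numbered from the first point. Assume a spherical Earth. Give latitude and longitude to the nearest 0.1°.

From cos δ = sin φ₁ sin φ₂ + cos φ₁ cos φ₂ cos Δλ, the central angle is δ ≈ 2.414 rad (138.3°).
Interpolate at f = 1/3 with slerp weights a = sin((1−f)δ)/sin δ ≈ 1.502, b = sin(fδ)/sin δ ≈ 1.083.
p = a·p₁ + b·p₂ ≈ (0.292, -0.754, -0.589); φ = arcsin(p_z) ≈ -36.08°, λ = atan2(p_y, p_x) ≈ -68.83°.

≈ lat -36.1°, lon -68.8°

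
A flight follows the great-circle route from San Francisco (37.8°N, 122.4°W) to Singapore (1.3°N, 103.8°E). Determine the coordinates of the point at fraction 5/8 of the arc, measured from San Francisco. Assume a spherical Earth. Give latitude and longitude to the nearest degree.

≈ 33°N, 139°E

Write both endpoints as unit vectors p₁, p₂ with components (cos φ cos λ, cos φ sin λ, sin φ).
The central angle between the endpoints is δ = arccos(p₁·p₂) ≈ 2.133 rad (122.2°).
Interpolate at f = 5/8 with slerp weights a = sin((1−f)δ)/sin δ ≈ 0.848, b = sin(fδ)/sin δ ≈ 1.148.
p = a·p₁ + b·p₂ ≈ (-0.633, 0.550, 0.546); φ = arcsin(p_z) ≈ 33.06°, λ = atan2(p_y, p_x) ≈ 139.02°.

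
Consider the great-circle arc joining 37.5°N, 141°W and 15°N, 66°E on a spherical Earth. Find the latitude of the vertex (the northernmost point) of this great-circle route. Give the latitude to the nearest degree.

≈ 66°N

The great circle lies in the plane with unit normal n̂ = (p₁ × p₂)/|p₁ × p₂|.
Here n̂_z ≈ -0.409; the vertex latitude is φ_max = arccos|n̂_z| ≈ 65.9°.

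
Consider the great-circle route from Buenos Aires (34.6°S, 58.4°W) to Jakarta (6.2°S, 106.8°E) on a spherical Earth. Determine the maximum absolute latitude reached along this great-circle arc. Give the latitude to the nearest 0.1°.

The great circle lies in the plane with unit normal n̂ = (p₁ × p₂)/|p₁ × p₂|.
Here n̂_z ≈ +0.306; the vertex latitude is φ_max = arccos|n̂_z| ≈ 72.2°.

≈ 72.2°S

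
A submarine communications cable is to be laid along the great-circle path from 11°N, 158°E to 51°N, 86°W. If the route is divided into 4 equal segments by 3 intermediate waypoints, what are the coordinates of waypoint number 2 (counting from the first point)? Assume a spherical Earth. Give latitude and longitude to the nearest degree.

Convert each endpoint to a unit vector on the sphere (x = cos φ cos λ, y = cos φ sin λ, z = sin φ).
The central angle between the endpoints is δ = arccos(p₁·p₂) ≈ 1.694 rad (97.0°).
Interpolate at f = 2/4 with slerp weights a = sin((1−f)δ)/sin δ ≈ 0.755, b = sin(fδ)/sin δ ≈ 0.755.
p = a·p₁ + b·p₂ ≈ (-0.654, -0.196, 0.731); φ = arcsin(p_z) ≈ 46.94°, λ = atan2(p_y, p_x) ≈ -163.29°.

≈ 47°N, 163°W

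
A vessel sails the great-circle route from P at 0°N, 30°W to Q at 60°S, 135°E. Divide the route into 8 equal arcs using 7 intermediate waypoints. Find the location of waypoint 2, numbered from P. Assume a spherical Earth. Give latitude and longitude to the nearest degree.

≈ 29°S, 25°W

Write both endpoints as unit vectors p₁, p₂ with components (cos φ cos λ, cos φ sin λ, sin φ).
The central angle between the endpoints is δ = arccos(p₁·p₂) ≈ 2.075 rad (118.9°).
Interpolate at f = 2/8 with slerp weights a = sin((1−f)δ)/sin δ ≈ 1.142, b = sin(fδ)/sin δ ≈ 0.566.
p = a·p₁ + b·p₂ ≈ (0.789, -0.371, -0.490); φ = arcsin(p_z) ≈ -29.36°, λ = atan2(p_y, p_x) ≈ -25.18°.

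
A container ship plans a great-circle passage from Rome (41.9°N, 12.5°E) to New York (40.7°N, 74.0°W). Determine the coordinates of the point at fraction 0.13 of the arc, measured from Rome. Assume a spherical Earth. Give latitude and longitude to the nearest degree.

≈ (46°N, 3°E)

Write both endpoints as unit vectors p₁, p₂ with components (cos φ cos λ, cos φ sin λ, sin φ).
The central angle between the endpoints is δ = arccos(p₁·p₂) ≈ 1.082 rad (62.0°).
Interpolate at f = 0.13 with slerp weights a = sin((1−f)δ)/sin δ ≈ 0.916, b = sin(fδ)/sin δ ≈ 0.159.
p = a·p₁ + b·p₂ ≈ (0.698, 0.032, 0.715); φ = arcsin(p_z) ≈ 45.64°, λ = atan2(p_y, p_x) ≈ 2.61°.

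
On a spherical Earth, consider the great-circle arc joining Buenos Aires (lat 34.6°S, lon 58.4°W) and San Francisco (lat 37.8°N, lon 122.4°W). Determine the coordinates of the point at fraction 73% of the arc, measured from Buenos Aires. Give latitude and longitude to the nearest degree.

≈ lat 19°N, lon 103°W

Write both endpoints as unit vectors p₁, p₂ with components (cos φ cos λ, cos φ sin λ, sin φ).
The central angle between the endpoints is δ = arccos(p₁·p₂) ≈ 1.634 rad (93.6°).
Interpolate at f = 0.73 with slerp weights a = sin((1−f)δ)/sin δ ≈ 0.428, b = sin(fδ)/sin δ ≈ 0.931.
p = a·p₁ + b·p₂ ≈ (-0.210, -0.921, 0.328); φ = arcsin(p_z) ≈ 19.14°, λ = atan2(p_y, p_x) ≈ -102.83°.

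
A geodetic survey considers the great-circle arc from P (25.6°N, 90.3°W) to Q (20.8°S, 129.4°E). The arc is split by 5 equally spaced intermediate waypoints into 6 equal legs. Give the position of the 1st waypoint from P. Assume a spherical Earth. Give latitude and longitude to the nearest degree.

Write both endpoints as unit vectors p₁, p₂ with components (cos φ cos λ, cos φ sin λ, sin φ).
The central angle between the endpoints is δ = arccos(p₁·p₂) ≈ 2.502 rad (143.3°).
Interpolate at f = 1/6 with slerp weights a = sin((1−f)δ)/sin δ ≈ 1.458, b = sin(fδ)/sin δ ≈ 0.678.
p = a·p₁ + b·p₂ ≈ (-0.409, -0.825, 0.389); φ = arcsin(p_z) ≈ 22.91°, λ = atan2(p_y, p_x) ≈ -116.38°.

≈ (23°N, 116°W)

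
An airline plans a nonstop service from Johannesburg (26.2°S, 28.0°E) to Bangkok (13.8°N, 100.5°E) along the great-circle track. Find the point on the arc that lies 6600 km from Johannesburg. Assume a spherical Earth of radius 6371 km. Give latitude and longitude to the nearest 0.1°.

Convert each endpoint to a unit vector on the sphere (x = cos φ cos λ, y = cos φ sin λ, z = sin φ).
The central angle between the endpoints is δ = arccos(p₁·p₂) ≈ 1.413 rad (81.0°). The total great-circle distance is δ·R ≈ 1.413 × 6371 ≈ 9005 km, so the target fraction is f = 6600/9005 ≈ 0.733.
Interpolate at f ≈ 0.733 with slerp weights a = sin((1−f)δ)/sin δ ≈ 0.373, b = sin(fδ)/sin δ ≈ 0.871.
p = a·p₁ + b·p₂ ≈ (0.141, 0.989, 0.043); φ = arcsin(p_z) ≈ 2.47°, λ = atan2(p_y, p_x) ≈ 81.86°.

≈ (2.5°N, 81.9°E)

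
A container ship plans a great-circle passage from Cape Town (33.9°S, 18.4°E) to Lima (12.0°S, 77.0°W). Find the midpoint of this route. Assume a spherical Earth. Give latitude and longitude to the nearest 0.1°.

≈ (32.1°S, 34.4°W)

Convert each endpoint to a unit vector on the sphere (x = cos φ cos λ, y = cos φ sin λ, z = sin φ).
The central angle between the endpoints is δ = arccos(p₁·p₂) ≈ 1.531 rad (87.7°).
Interpolate at f = 1/2 with slerp weights a = sin((1−f)δ)/sin δ ≈ 0.694, b = sin(fδ)/sin δ ≈ 0.694.
p = a·p₁ + b·p₂ ≈ (0.699, -0.479, -0.531); φ = arcsin(p_z) ≈ -32.07°, λ = atan2(p_y, p_x) ≈ -34.44°.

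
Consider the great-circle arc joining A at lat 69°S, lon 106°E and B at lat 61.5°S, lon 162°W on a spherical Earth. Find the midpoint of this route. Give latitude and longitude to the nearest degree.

≈ lat 72°S, lon 160°E

The haversine formula gives a central angle δ ≈ 0.619 rad (35.5°) between the endpoints.
Interpolate at f = 1/2 with slerp weights a = sin((1−f)δ)/sin δ ≈ 0.525, b = sin(fδ)/sin δ ≈ 0.525.
p = a·p₁ + b·p₂ ≈ (-0.290, 0.103, -0.951); φ = arcsin(p_z) ≈ -72.06°, λ = atan2(p_y, p_x) ≈ 160.38°.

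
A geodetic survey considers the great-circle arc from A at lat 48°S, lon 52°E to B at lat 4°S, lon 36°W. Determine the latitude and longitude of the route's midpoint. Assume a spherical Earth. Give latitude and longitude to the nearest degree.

Write both endpoints as unit vectors p₁, p₂ with components (cos φ cos λ, cos φ sin λ, sin φ).
The central angle between the endpoints is δ = arccos(p₁·p₂) ≈ 1.496 rad (85.7°).
Interpolate at f = 1/2 with slerp weights a = sin((1−f)δ)/sin δ ≈ 0.682, b = sin(fδ)/sin δ ≈ 0.682.
p = a·p₁ + b·p₂ ≈ (0.831, -0.040, -0.554); φ = arcsin(p_z) ≈ -33.67°, λ = atan2(p_y, p_x) ≈ -2.77°.

≈ lat 34°S, lon 3°W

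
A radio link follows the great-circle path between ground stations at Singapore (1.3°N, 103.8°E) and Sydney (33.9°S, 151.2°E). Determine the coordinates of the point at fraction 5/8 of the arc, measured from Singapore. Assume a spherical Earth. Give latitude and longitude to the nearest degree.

≈ (22°S, 131°E)

Write both endpoints as unit vectors p₁, p₂ with components (cos φ cos λ, cos φ sin λ, sin φ).
The central angle between the endpoints is δ = arccos(p₁·p₂) ≈ 0.990 rad (56.7°).
Interpolate at f = 5/8 with slerp weights a = sin((1−f)δ)/sin δ ≈ 0.434, b = sin(fδ)/sin δ ≈ 0.694.
p = a·p₁ + b·p₂ ≈ (-0.608, 0.699, -0.377); φ = arcsin(p_z) ≈ -22.15°, λ = atan2(p_y, p_x) ≈ 131.03°.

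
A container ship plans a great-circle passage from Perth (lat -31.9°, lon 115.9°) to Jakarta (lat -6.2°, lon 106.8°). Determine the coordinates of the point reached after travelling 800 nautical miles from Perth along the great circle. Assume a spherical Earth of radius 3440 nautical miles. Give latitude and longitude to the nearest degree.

The haversine formula gives a central angle δ ≈ 0.472 rad (27.1°) between the endpoints. The total great-circle distance is δ·R ≈ 0.472 × 3440 ≈ 1625 nmi, so the target fraction is f = 800/1625 ≈ 0.492.
Interpolate at f ≈ 0.492 with slerp weights a = sin((1−f)δ)/sin δ ≈ 0.522, b = sin(fδ)/sin δ ≈ 0.506.
p = a·p₁ + b·p₂ ≈ (-0.339, 0.881, -0.331); φ = arcsin(p_z) ≈ -19.31°, λ = atan2(p_y, p_x) ≈ 111.06°.

≈ lat -19°, lon 111°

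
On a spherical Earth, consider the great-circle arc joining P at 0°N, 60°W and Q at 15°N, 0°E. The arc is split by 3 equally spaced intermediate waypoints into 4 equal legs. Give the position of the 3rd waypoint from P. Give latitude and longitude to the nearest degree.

≈ 12°N, 15°W

The haversine formula gives a central angle δ ≈ 1.067 rad (61.1°) between the endpoints.
Interpolate at f = 3/4 with slerp weights a = sin((1−f)δ)/sin δ ≈ 0.301, b = sin(fδ)/sin δ ≈ 0.819.
p = a·p₁ + b·p₂ ≈ (0.942, -0.261, 0.212); φ = arcsin(p_z) ≈ 12.24°, λ = atan2(p_y, p_x) ≈ -15.47°.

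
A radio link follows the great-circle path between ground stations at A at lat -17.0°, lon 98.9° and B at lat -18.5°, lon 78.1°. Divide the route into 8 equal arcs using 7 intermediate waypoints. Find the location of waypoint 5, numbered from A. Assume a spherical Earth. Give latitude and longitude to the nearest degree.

≈ lat -18°, lon 86°

Write both endpoints as unit vectors p₁, p₂ with components (cos φ cos λ, cos φ sin λ, sin φ).
The central angle between the endpoints is δ = arccos(p₁·p₂) ≈ 0.347 rad (19.9°).
Interpolate at f = 5/8 with slerp weights a = sin((1−f)δ)/sin δ ≈ 0.382, b = sin(fδ)/sin δ ≈ 0.633.
p = a·p₁ + b·p₂ ≈ (0.067, 0.948, -0.312); φ = arcsin(p_z) ≈ -18.20°, λ = atan2(p_y, p_x) ≈ 85.94°.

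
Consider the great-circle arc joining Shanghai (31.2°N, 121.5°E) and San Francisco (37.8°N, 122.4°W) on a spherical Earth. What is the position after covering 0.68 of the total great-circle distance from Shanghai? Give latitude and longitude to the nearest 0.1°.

Convert each endpoint to a unit vector on the sphere (x = cos φ cos λ, y = cos φ sin λ, z = sin φ).
The central angle between the endpoints is δ = arccos(p₁·p₂) ≈ 1.551 rad (88.8°).
Interpolate at f = 0.68 with slerp weights a = sin((1−f)δ)/sin δ ≈ 0.476, b = sin(fδ)/sin δ ≈ 0.870.
p = a·p₁ + b·p₂ ≈ (-0.581, -0.233, 0.780); φ = arcsin(p_z) ≈ 51.24°, λ = atan2(p_y, p_x) ≈ -158.15°.

≈ 51.2°N, 158.2°W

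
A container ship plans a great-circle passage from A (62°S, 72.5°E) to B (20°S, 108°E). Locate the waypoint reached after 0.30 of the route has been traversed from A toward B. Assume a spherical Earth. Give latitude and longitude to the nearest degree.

Convert each endpoint to a unit vector on the sphere (x = cos φ cos λ, y = cos φ sin λ, z = sin φ).
The central angle between the endpoints is δ = arccos(p₁·p₂) ≈ 0.848 rad (48.6°).
Interpolate at f = 0.30 with slerp weights a = sin((1−f)δ)/sin δ ≈ 0.746, b = sin(fδ)/sin δ ≈ 0.336.
p = a·p₁ + b·p₂ ≈ (0.008, 0.634, -0.773); φ = arcsin(p_z) ≈ -50.66°, λ = atan2(p_y, p_x) ≈ 89.29°.

≈ (51°S, 89°E)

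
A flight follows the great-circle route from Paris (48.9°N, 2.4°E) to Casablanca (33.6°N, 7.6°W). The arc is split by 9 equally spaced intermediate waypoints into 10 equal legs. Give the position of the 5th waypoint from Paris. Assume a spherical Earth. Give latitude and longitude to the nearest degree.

Convert each endpoint to a unit vector on the sphere (x = cos φ cos λ, y = cos φ sin λ, z = sin φ).
The central angle between the endpoints is δ = arccos(p₁·p₂) ≈ 0.297 rad (17.0°).
Interpolate at f = 5/10 with slerp weights a = sin((1−f)δ)/sin δ ≈ 0.506, b = sin(fδ)/sin δ ≈ 0.506.
p = a·p₁ + b·p₂ ≈ (0.749, -0.042, 0.661); φ = arcsin(p_z) ≈ 41.36°, λ = atan2(p_y, p_x) ≈ -3.19°.

≈ (41°N, 3°W)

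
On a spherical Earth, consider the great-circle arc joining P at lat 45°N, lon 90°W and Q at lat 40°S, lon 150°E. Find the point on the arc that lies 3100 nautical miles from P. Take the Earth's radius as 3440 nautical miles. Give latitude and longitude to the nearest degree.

≈ lat 17°N, lon 142°W

Write both endpoints as unit vectors p₁, p₂ with components (cos φ cos λ, cos φ sin λ, sin φ).
The central angle between the endpoints is δ = arccos(p₁·p₂) ≈ 2.382 rad (136.5°). The total great-circle distance is δ·R ≈ 2.382 × 3440 ≈ 8195 nmi, so the target fraction is f = 3100/8195 ≈ 0.378.
Interpolate at f ≈ 0.378 with slerp weights a = sin((1−f)δ)/sin δ ≈ 1.447, b = sin(fδ)/sin δ ≈ 1.139.
p = a·p₁ + b·p₂ ≈ (-0.756, -0.587, 0.291); φ = arcsin(p_z) ≈ 16.92°, λ = atan2(p_y, p_x) ≈ -142.17°.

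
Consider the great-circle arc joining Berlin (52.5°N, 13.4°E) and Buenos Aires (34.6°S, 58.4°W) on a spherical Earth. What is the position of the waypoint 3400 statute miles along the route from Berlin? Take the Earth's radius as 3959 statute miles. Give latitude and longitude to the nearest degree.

Convert each endpoint to a unit vector on the sphere (x = cos φ cos λ, y = cos φ sin λ, z = sin φ).
The central angle between the endpoints is δ = arccos(p₁·p₂) ≈ 1.869 rad (107.1°). The total great-circle distance is δ·R ≈ 1.869 × 3959 ≈ 7400 mi, so the target fraction is f = 3400/7400 ≈ 0.459.
Interpolate at f ≈ 0.459 with slerp weights a = sin((1−f)δ)/sin δ ≈ 0.886, b = sin(fδ)/sin δ ≈ 0.792.
p = a·p₁ + b·p₂ ≈ (0.866, -0.430, 0.253); φ = arcsin(p_z) ≈ 14.67°, λ = atan2(p_y, p_x) ≈ -26.41°.

≈ 15°N, 26°W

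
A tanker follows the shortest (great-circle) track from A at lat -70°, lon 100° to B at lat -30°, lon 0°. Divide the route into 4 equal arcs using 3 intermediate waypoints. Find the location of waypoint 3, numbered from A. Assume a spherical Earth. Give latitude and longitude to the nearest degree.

≈ lat -45°, lon 8°

From cos δ = sin φ₁ sin φ₂ + cos φ₁ cos φ₂ cos Δλ, the central angle is δ ≈ 1.139 rad (65.3°).
Interpolate at f = 3/4 with slerp weights a = sin((1−f)δ)/sin δ ≈ 0.309, b = sin(fδ)/sin δ ≈ 0.830.
p = a·p₁ + b·p₂ ≈ (0.701, 0.104, -0.706); φ = arcsin(p_z) ≈ -44.90°, λ = atan2(p_y, p_x) ≈ 8.46°.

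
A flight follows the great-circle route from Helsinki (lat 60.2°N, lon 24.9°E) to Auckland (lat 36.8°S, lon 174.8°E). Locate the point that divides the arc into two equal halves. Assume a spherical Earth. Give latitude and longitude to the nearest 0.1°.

Write both endpoints as unit vectors p₁, p₂ with components (cos φ cos λ, cos φ sin λ, sin φ).
The central angle between the endpoints is δ = arccos(p₁·p₂) ≈ 2.614 rad (149.8°).
Interpolate at f = 1/2 with slerp weights a = sin((1−f)δ)/sin δ ≈ 1.918, b = sin(fδ)/sin δ ≈ 1.918.
p = a·p₁ + b·p₂ ≈ (-0.665, 0.541, 0.515); φ = arcsin(p_z) ≈ 31.03°, λ = atan2(p_y, p_x) ≈ 140.89°.

≈ lat 31.0°N, lon 140.9°E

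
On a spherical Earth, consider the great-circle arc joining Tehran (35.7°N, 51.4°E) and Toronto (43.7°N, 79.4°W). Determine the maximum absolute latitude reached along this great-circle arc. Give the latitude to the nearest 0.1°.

The great circle lies in the plane with unit normal n̂ = (p₁ × p₂)/|p₁ × p₂|.
Here n̂_z ≈ -0.445; the vertex latitude is φ_max = arccos|n̂_z| ≈ 63.6°.
Check via Clairaut: cos φ_max = |cos φ₁| · sin C = cos(35.7°)·sin(33.2°) ≈ 0.445, again giving ≈ 63.6°.

≈ 63.6°N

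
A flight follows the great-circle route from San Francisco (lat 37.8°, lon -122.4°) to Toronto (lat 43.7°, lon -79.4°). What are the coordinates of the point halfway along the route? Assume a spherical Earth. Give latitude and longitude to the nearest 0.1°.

≈ lat 42.8°, lon -101.9°

Convert each endpoint to a unit vector on the sphere (x = cos φ cos λ, y = cos φ sin λ, z = sin φ).
The central angle between the endpoints is δ = arccos(p₁·p₂) ≈ 0.571 rad (32.7°).
Interpolate at f = 1/2 with slerp weights a = sin((1−f)δ)/sin δ ≈ 0.521, b = sin(fδ)/sin δ ≈ 0.521.
p = a·p₁ + b·p₂ ≈ (-0.151, -0.718, 0.679); φ = arcsin(p_z) ≈ 42.80°, λ = atan2(p_y, p_x) ≈ -101.90°.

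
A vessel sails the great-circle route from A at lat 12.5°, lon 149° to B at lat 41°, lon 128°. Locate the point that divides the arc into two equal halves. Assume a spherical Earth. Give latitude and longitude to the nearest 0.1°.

Write both endpoints as unit vectors p₁, p₂ with components (cos φ cos λ, cos φ sin λ, sin φ).
The central angle between the endpoints is δ = arccos(p₁·p₂) ≈ 0.592 rad (33.9°).
Interpolate at f = 1/2 with slerp weights a = sin((1−f)δ)/sin δ ≈ 0.523, b = sin(fδ)/sin δ ≈ 0.523.
p = a·p₁ + b·p₂ ≈ (-0.680, 0.574, 0.456); φ = arcsin(p_z) ≈ 27.13°, λ = atan2(p_y, p_x) ≈ 139.86°.

≈ lat 27.1°, lon 139.9°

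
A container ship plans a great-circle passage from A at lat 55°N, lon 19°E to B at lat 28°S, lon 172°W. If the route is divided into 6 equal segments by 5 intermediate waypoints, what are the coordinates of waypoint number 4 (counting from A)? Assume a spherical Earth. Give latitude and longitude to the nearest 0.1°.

Write both endpoints as unit vectors p₁, p₂ with components (cos φ cos λ, cos φ sin λ, sin φ).
The central angle between the endpoints is δ = arccos(p₁·p₂) ≈ 2.650 rad (151.8°).
Interpolate at f = 4/6 with slerp weights a = sin((1−f)δ)/sin δ ≈ 1.638, b = sin(fδ)/sin δ ≈ 2.079.
p = a·p₁ + b·p₂ ≈ (-0.929, 0.050, 0.366); φ = arcsin(p_z) ≈ 21.47°, λ = atan2(p_y, p_x) ≈ 176.89°.

≈ lat 21.5°N, lon 176.9°E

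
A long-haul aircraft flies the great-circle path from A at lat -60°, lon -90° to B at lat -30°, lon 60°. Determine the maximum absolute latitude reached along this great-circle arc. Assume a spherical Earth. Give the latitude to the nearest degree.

≈ -77°

The great circle lies in the plane with unit normal n̂ = (p₁ × p₂)/|p₁ × p₂|.
Here n̂_z ≈ +0.217; the vertex latitude is φ_max = arccos|n̂_z| ≈ 77.5°.
Check via Clairaut: cos φ_max = |cos φ₁| · sin C = cos(60.0°)·sin(154.3°) ≈ 0.217, again giving ≈ 77.5°.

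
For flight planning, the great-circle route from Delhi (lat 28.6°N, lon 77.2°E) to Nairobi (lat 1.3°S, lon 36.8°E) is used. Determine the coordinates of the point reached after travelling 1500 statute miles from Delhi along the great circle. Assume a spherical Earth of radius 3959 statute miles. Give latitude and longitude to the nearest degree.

Write both endpoints as unit vectors p₁, p₂ with components (cos φ cos λ, cos φ sin λ, sin φ).
The central angle between the endpoints is δ = arccos(p₁·p₂) ≈ 0.853 rad (48.9°). The total great-circle distance is δ·R ≈ 0.853 × 3959 ≈ 3378 mi, so the target fraction is f = 1500/3378 ≈ 0.444.
Interpolate at f ≈ 0.444 with slerp weights a = sin((1−f)δ)/sin δ ≈ 0.606, b = sin(fδ)/sin δ ≈ 0.491.
p = a·p₁ + b·p₂ ≈ (0.511, 0.813, 0.279); φ = arcsin(p_z) ≈ 16.20°, λ = atan2(p_y, p_x) ≈ 57.85°.

≈ lat 16°N, lon 58°E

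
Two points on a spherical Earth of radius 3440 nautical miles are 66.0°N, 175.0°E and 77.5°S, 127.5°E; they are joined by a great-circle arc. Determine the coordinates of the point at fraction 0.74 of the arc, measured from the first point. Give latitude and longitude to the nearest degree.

≈ 41°S, 154°E

Write both endpoints as unit vectors p₁, p₂ with components (cos φ cos λ, cos φ sin λ, sin φ).
The central angle between the endpoints is δ = arccos(p₁·p₂) ≈ 2.554 rad (146.3°).
Interpolate at f = 0.74 with slerp weights a = sin((1−f)δ)/sin δ ≈ 1.112, b = sin(fδ)/sin δ ≈ 1.713.
p = a·p₁ + b·p₂ ≈ (-0.676, 0.334, -0.657); φ = arcsin(p_z) ≈ -41.04°, λ = atan2(p_y, p_x) ≈ 153.75°.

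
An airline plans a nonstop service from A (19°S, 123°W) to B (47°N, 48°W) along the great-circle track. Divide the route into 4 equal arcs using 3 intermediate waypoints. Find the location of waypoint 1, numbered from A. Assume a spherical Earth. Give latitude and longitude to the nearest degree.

≈ (1°S, 108°W)

Convert each endpoint to a unit vector on the sphere (x = cos φ cos λ, y = cos φ sin λ, z = sin φ).
The central angle between the endpoints is δ = arccos(p₁·p₂) ≈ 1.642 rad (94.1°).
Interpolate at f = 1/4 with slerp weights a = sin((1−f)δ)/sin δ ≈ 0.945, b = sin(fδ)/sin δ ≈ 0.400.
p = a·p₁ + b·p₂ ≈ (-0.304, -0.952, -0.015); φ = arcsin(p_z) ≈ -0.87°, λ = atan2(p_y, p_x) ≈ -107.72°.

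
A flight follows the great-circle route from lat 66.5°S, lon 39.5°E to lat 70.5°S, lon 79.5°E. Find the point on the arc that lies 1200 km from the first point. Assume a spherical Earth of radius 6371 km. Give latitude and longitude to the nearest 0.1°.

The haversine formula gives a central angle δ ≈ 0.260 rad (14.9°) between the endpoints. The total great-circle distance is δ·R ≈ 0.260 × 6371 ≈ 1656 km, so the target fraction is f = 1200/1656 ≈ 0.725.
Interpolate at f ≈ 0.725 with slerp weights a = sin((1−f)δ)/sin δ ≈ 0.278, b = sin(fδ)/sin δ ≈ 0.729.
p = a·p₁ + b·p₂ ≈ (0.130, 0.310, -0.942); φ = arcsin(p_z) ≈ -70.38°, λ = atan2(p_y, p_x) ≈ 67.25°.

≈ lat 70.4°S, lon 67.2°E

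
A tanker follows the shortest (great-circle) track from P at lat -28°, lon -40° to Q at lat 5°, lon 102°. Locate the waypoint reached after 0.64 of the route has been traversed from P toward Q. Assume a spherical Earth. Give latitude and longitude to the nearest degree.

≈ lat -23°, lon 61°

Convert each endpoint to a unit vector on the sphere (x = cos φ cos λ, y = cos φ sin λ, z = sin φ).
The central angle between the endpoints is δ = arccos(p₁·p₂) ≈ 2.395 rad (137.2°).
Interpolate at f = 0.64 with slerp weights a = sin((1−f)δ)/sin δ ≈ 1.118, b = sin(fδ)/sin δ ≈ 1.471.
p = a·p₁ + b·p₂ ≈ (0.451, 0.799, -0.397); φ = arcsin(p_z) ≈ -23.37°, λ = atan2(p_y, p_x) ≈ 60.54°.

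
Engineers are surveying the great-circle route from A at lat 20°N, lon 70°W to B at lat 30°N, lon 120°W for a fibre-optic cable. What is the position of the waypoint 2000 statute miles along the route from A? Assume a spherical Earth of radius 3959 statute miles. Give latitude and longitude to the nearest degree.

Write both endpoints as unit vectors p₁, p₂ with components (cos φ cos λ, cos φ sin λ, sin φ).
The central angle between the endpoints is δ = arccos(p₁·p₂) ≈ 0.804 rad (46.0°). The total great-circle distance is δ·R ≈ 0.804 × 3959 ≈ 3182 mi, so the target fraction is f = 2000/3182 ≈ 0.629.
Interpolate at f ≈ 0.629 with slerp weights a = sin((1−f)δ)/sin δ ≈ 0.408, b = sin(fδ)/sin δ ≈ 0.672.
p = a·p₁ + b·p₂ ≈ (-0.160, -0.865, 0.476); φ = arcsin(p_z) ≈ 28.41°, λ = atan2(p_y, p_x) ≈ -100.47°.

≈ lat 28°N, lon 100°W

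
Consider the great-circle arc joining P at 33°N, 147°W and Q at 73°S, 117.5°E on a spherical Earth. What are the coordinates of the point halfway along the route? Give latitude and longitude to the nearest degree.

≈ 26°S, 167°W

Write both endpoints as unit vectors p₁, p₂ with components (cos φ cos λ, cos φ sin λ, sin φ).
The central angle between the endpoints is δ = arccos(p₁·p₂) ≈ 2.146 rad (123.0°).
Interpolate at f = 1/2 with slerp weights a = sin((1−f)δ)/sin δ ≈ 1.048, b = sin(fδ)/sin δ ≈ 1.048.
p = a·p₁ + b·p₂ ≈ (-0.878, -0.207, -0.431); φ = arcsin(p_z) ≈ -25.55°, λ = atan2(p_y, p_x) ≈ -166.75°.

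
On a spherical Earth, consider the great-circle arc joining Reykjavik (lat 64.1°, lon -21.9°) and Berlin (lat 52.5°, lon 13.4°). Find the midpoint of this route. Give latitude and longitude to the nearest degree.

≈ lat 59°, lon -1°

Convert each endpoint to a unit vector on the sphere (x = cos φ cos λ, y = cos φ sin λ, z = sin φ).
The central angle between the endpoints is δ = arccos(p₁·p₂) ≈ 0.375 rad (21.5°).
Interpolate at f = 1/2 with slerp weights a = sin((1−f)δ)/sin δ ≈ 0.509, b = sin(fδ)/sin δ ≈ 0.509.
p = a·p₁ + b·p₂ ≈ (0.508, -0.011, 0.862); φ = arcsin(p_z) ≈ 59.49°, λ = atan2(p_y, p_x) ≈ -1.25°.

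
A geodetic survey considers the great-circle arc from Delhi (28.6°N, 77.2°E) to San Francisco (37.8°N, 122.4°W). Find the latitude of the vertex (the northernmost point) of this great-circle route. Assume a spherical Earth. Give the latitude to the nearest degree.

The great circle lies in the plane with unit normal n̂ = (p₁ × p₂)/|p₁ × p₂|.
Here n̂_z ≈ +0.249; the vertex latitude is φ_max = arccos|n̂_z| ≈ 75.6°.
Check via Clairaut: cos φ_max = |cos φ₁| · sin C = cos(28.6°)·sin(16.5°) ≈ 0.249, again giving ≈ 75.6°.

≈ 76°N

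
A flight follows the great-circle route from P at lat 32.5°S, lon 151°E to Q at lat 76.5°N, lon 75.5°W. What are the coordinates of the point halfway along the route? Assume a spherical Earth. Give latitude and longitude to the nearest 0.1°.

≈ lat 31.7°N, lon 164.9°E

From cos δ = sin φ₁ sin φ₂ + cos φ₁ cos φ₂ cos Δλ, the central angle is δ ≈ 2.289 rad (131.1°).
Interpolate at f = 1/2 with slerp weights a = sin((1−f)δ)/sin δ ≈ 1.209, b = sin(fδ)/sin δ ≈ 1.209.
p = a·p₁ + b·p₂ ≈ (-0.821, 0.221, 0.526); φ = arcsin(p_z) ≈ 31.74°, λ = atan2(p_y, p_x) ≈ 164.93°.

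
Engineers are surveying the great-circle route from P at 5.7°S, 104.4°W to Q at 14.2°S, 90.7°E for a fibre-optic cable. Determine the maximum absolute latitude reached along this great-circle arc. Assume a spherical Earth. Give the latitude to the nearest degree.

The great circle lies in the plane with unit normal n̂ = (p₁ × p₂)/|p₁ × p₂|.
Here n̂_z ≈ -0.597; the vertex latitude is φ_max = arccos|n̂_z| ≈ 53.4°.

≈ 53°S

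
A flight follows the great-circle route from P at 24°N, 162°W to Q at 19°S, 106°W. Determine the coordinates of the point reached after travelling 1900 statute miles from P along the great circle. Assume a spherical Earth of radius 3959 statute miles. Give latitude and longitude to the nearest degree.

Write both endpoints as unit vectors p₁, p₂ with components (cos φ cos λ, cos φ sin λ, sin φ).
The central angle between the endpoints is δ = arccos(p₁·p₂) ≈ 1.213 rad (69.5°). The total great-circle distance is δ·R ≈ 1.213 × 3959 ≈ 4801 mi, so the target fraction is f = 1900/4801 ≈ 0.396.
Interpolate at f ≈ 0.396 with slerp weights a = sin((1−f)δ)/sin δ ≈ 0.714, b = sin(fδ)/sin δ ≈ 0.493.
p = a·p₁ + b·p₂ ≈ (-0.749, -0.650, 0.130); φ = arcsin(p_z) ≈ 7.47°, λ = atan2(p_y, p_x) ≈ -139.06°.

≈ 7°N, 139°W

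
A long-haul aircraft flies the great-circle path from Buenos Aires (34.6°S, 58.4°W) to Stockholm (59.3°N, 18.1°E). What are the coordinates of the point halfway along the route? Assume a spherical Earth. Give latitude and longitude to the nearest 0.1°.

The haversine formula gives a central angle δ ≈ 1.972 rad (113.0°) between the endpoints.
Interpolate at f = 1/2 with slerp weights a = sin((1−f)δ)/sin δ ≈ 0.905, b = sin(fδ)/sin δ ≈ 0.905.
p = a·p₁ + b·p₂ ≈ (0.830, -0.491, 0.264); φ = arcsin(p_z) ≈ 15.33°, λ = atan2(p_y, p_x) ≈ -30.62°.

≈ 15.3°N, 30.6°W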